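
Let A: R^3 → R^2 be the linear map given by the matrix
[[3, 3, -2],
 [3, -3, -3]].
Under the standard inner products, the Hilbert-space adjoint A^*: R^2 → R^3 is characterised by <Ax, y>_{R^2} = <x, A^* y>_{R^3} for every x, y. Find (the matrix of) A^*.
A^* = A^T =
[[3, 3],
 [3, -3],
 [-2, -3]]

For real matrices with standard dot products, the defining identity <Ax, y> = <x, A^* y> gives (Ax)^T y = x^T (A^*) y, i.e. x^T A^T y = x^T (A^*) y. Since this holds for all x, y, we must have A^* = A^T. Therefore
A^* =
[[3, 3],
 [3, -3],
 [-2, -3]].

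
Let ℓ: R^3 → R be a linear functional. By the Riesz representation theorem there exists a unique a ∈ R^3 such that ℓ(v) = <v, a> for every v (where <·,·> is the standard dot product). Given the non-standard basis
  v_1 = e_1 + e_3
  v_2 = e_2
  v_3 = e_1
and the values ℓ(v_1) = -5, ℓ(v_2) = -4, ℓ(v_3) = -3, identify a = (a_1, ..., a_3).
a = (-3, -4, -2)

Write a = (a_1, ..., a_3) in the standard basis. For each basis vector v_i, ℓ(v_i) = <v_i, a> is a linear equation in the a_j's. Collect the n equations into a matrix system V a = ℓ, where row i of V is v_i (expressed in the standard basis). Since V is invertible (lower-triangular with 1s on the diagonal, up to permutation), solve by back-substitution:
  V =
[[1, 0, 1],
 [0, 1, 0],
 [1, 0, 0]]
  V a = (-5, -4, -3)
Solving gives a = (-3, -4, -2).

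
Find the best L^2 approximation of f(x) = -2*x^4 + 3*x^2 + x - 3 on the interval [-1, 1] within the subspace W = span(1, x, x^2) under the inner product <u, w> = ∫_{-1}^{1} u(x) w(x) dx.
g(x) = 9*x^2/7 + x - 99/35

The best approximation g ∈ W is the orthogonal projection of f onto W. Writing g = a_0 + a_1 x + a_2 x^2, the coefficients solve the normal equations G · a = b where
  G_{ij} = <φ_i, φ_j> and b_i = <f, φ_i>, with φ_0 = 1, φ_1 = x, φ_2 = x^2.
G =
  [2, 0, 2/3]
  [0, 2/3, 0]
  [2/3, 0, 2/5],
b = (-24/5, 2/3, -48/35).
Solving gives a_0 = -99/35, a_1 = 1, a_2 = 9/7, so
  g(x) = 9*x^2/7 + x - 99/35.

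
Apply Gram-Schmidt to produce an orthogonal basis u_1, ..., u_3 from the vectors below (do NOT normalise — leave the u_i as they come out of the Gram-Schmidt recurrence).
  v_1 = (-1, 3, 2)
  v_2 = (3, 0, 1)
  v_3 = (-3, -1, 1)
Orthogonal basis:
  u_1 = (-1, 3, 2)
  u_2 = (41/14, 3/14, 8/7)
  u_3 = (-75/139, -175/139, 225/139)

Apply the Gram-Schmidt recurrence
  u_1 = v_1
  u_i = v_i − Σ_{j<i} ((v_i · u_j) / (u_j · u_j)) · u_j.

Step by step this gives:
  u_1 = (-1, 3, 2)
  u_2 = (41/14, 3/14, 8/7)
  u_3 = (-75/139, -175/139, 225/139)

Orthogonality check:
  u_2 · u_1 = 0 (should be 0)
  u_3 · u_1 = 0 (should be 0)
  u_3 · u_2 = 0 (should be 0)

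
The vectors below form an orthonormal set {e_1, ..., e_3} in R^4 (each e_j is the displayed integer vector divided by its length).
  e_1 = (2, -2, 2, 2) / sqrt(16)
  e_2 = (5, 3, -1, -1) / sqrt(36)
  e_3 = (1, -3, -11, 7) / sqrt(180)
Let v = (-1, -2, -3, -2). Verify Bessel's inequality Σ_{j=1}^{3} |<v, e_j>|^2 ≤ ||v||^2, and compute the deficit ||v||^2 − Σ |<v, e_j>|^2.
Σ |<v, e_j>|^2 = 41/5; ||v||^2 = 18; deficit = 49/5

Write each e_j = u_j / sqrt(<u_j, u_j>) where u_j is the displayed integer vector. Then <v, e_j> = <v, u_j> / sqrt(<u_j, u_j>), so |<v, e_j>|^2 = <v, u_j>^2 / <u_j, u_j>.
Coefficients: <v, e_1> = -8/sqrt(16), <v, e_2> = -6/sqrt(36), <v, e_3> = 24/sqrt(180).
Square and sum: Σ |<v, e_j>|^2 = 41/5.
Compute ||v||^2 = v·v = 18.
Deficit = 18 − 41/5 = 49/5 ≥ 0, confirming Bessel's inequality. (The deficit equals ||v − Σ <v,e_j> e_j||^2, the squared distance from v to span{e_j}.)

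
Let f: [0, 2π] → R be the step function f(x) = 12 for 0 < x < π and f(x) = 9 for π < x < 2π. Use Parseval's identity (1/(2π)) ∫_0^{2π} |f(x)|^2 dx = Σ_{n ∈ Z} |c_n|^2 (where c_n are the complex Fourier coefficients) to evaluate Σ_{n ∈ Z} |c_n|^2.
Σ |c_n|^2 = 225/2

Parseval equates the L^2 energy of f (normalised by 1/(2π)) with the ℓ^2 sum of its Fourier coefficients: (1/(2π)) ∫_0^{2π} |f|^2 = Σ |c_n|^2.
Compute the left side: (1/(2π)) [∫_0^π 12^2 dx + ∫_π^{2π} 9^2 dx] = (1/(2π)) · (144π + 81π) = (144 + 81)/2 = 225/2.
So Σ_{n ∈ Z} |c_n|^2 = 225/2.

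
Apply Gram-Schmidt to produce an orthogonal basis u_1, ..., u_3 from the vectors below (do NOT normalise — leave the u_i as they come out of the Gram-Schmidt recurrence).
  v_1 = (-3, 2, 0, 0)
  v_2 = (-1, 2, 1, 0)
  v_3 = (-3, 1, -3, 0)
Orthogonal basis:
  u_1 = (-3, 2, 0, 0)
  u_2 = (8/13, 12/13, 1, 0)
  u_3 = (18/29, 27/29, -36/29, 0)

Apply the Gram-Schmidt recurrence
  u_1 = v_1
  u_i = v_i − Σ_{j<i} ((v_i · u_j) / (u_j · u_j)) · u_j.

Step by step this gives:
  u_1 = (-3, 2, 0, 0)
  u_2 = (8/13, 12/13, 1, 0)
  u_3 = (18/29, 27/29, -36/29, 0)

Orthogonality check:
  u_2 · u_1 = 0 (should be 0)
  u_3 · u_1 = 0 (should be 0)
  u_3 · u_2 = 0 (should be 0)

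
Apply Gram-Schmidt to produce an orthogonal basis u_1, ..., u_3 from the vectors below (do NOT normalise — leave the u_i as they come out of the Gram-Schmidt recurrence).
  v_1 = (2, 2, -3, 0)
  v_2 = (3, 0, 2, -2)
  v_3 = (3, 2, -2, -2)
Orthogonal basis:
  u_1 = (2, 2, -3, 0)
  u_2 = (3, 0, 2, -2)
  u_3 = (-8/17, 2/17, -4/17, -16/17)

Apply the Gram-Schmidt recurrence
  u_1 = v_1
  u_i = v_i − Σ_{j<i} ((v_i · u_j) / (u_j · u_j)) · u_j.

Step by step this gives:
  u_1 = (2, 2, -3, 0)
  u_2 = (3, 0, 2, -2)
  u_3 = (-8/17, 2/17, -4/17, -16/17)

Orthogonality check:
  u_2 · u_1 = 0 (should be 0)
  u_3 · u_1 = 0 (should be 0)
  u_3 · u_2 = 0 (should be 0)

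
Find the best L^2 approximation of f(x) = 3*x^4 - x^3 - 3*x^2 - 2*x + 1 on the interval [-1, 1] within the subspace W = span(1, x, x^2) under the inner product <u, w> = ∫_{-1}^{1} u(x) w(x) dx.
g(x) = -3*x^2/7 - 13*x/5 + 26/35

The best approximation g ∈ W is the orthogonal projection of f onto W. Writing g = a_0 + a_1 x + a_2 x^2, the coefficients solve the normal equations G · a = b where
  G_{ij} = <φ_i, φ_j> and b_i = <f, φ_i>, with φ_0 = 1, φ_1 = x, φ_2 = x^2.
G =
  [2, 0, 2/3]
  [0, 2/3, 0]
  [2/3, 0, 2/5],
b = (6/5, -26/15, 34/105).
Solving gives a_0 = 26/35, a_1 = -13/5, a_2 = -3/7, so
  g(x) = -3*x^2/7 - 13*x/5 + 26/35.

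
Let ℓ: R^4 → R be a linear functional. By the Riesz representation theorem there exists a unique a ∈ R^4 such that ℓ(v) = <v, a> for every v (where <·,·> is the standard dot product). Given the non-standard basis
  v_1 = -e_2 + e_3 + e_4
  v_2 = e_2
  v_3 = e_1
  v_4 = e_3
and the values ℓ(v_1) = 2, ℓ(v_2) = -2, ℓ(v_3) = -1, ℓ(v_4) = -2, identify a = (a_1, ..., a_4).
a = (-1, -2, -2, 2)

Write a = (a_1, ..., a_4) in the standard basis. For each basis vector v_i, ℓ(v_i) = <v_i, a> is a linear equation in the a_j's. Collect the n equations into a matrix system V a = ℓ, where row i of V is v_i (expressed in the standard basis). Since V is invertible (lower-triangular with 1s on the diagonal, up to permutation), solve by back-substitution:
  V =
[[0, -1, 1, 1],
 [0, 1, 0, 0],
 [1, 0, 0, 0],
 [0, 0, 1, 0]]
  V a = (2, -2, -1, -2)
Solving gives a = (-1, -2, -2, 2).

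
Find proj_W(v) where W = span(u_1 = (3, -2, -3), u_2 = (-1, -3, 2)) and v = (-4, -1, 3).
proj_W(v) = (-70/23, -233/299, 1139/299)

Set up U = [u_1 | ... | u_2] ∈ R^(3×2). The projector onto W = col(U) is P = U (U^T U)^(-1) U^T.
Compute U^T U =
  [22, -3]
  [-3, 14],
and U^T v = (-19, 13).
Solve U^T U · c = U^T v for the coefficients: c = (-227/299, 229/299). The projection is proj_W(v) = U c.
Check: (v - proj_W(v)) · u_1 = 0  (should be 0).
Check: (v - proj_W(v)) · u_2 = 0  (should be 0).
Result: proj_W(v) = (-70/23, -233/299, 1139/299).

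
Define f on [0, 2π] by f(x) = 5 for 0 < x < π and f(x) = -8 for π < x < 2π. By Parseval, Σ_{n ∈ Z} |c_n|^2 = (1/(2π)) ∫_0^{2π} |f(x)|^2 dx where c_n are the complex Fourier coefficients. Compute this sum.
Σ |c_n|^2 = 89/2

Parseval equates the L^2 energy of f (normalised by 1/(2π)) with the ℓ^2 sum of its Fourier coefficients: (1/(2π)) ∫_0^{2π} |f|^2 = Σ |c_n|^2.
Compute the left side: (1/(2π)) [∫_0^π 5^2 dx + ∫_π^{2π} (-8)^2 dx] = (1/(2π)) · (25π + 64π) = (25 + 64)/2 = 89/2.
So Σ_{n ∈ Z} |c_n|^2 = 89/2.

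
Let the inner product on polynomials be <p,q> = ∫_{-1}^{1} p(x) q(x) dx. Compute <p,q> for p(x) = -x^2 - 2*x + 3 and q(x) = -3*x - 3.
<p,q> = -12

Expand the product: p(x)·q(x) = 3*x^3 + 9*x^2 - 3*x - 9.
∫_{-1}^{1} of each monomial x^k gives [2/(k+1) if k even, 0 if k odd]. Integrating term-by-term (or equivalently evaluating the antiderivative F(x) = 3*x^4/4 + 3*x^3 - 3*x^2/2 - 9*x at the endpoints):
  F(1) − F(−1) = -27/4 − (21/4) = -12.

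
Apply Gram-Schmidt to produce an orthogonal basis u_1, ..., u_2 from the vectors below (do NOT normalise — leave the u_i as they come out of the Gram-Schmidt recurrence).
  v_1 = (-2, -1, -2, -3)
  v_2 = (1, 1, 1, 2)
Orthogonal basis:
  u_1 = (-2, -1, -2, -3)
  u_2 = (-2/9, 7/18, -2/9, 1/6)

Apply the Gram-Schmidt recurrence
  u_1 = v_1
  u_i = v_i − Σ_{j<i} ((v_i · u_j) / (u_j · u_j)) · u_j.

Step by step this gives:
  u_1 = (-2, -1, -2, -3)
  u_2 = (-2/9, 7/18, -2/9, 1/6)

Orthogonality check:
  u_2 · u_1 = 0 (should be 0)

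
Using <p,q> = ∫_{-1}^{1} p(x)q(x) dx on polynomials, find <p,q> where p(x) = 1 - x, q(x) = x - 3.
<p,q> = -20/3

Expand the product: p(x)·q(x) = -x^2 + 4*x - 3.
∫_{-1}^{1} of each monomial x^k gives [2/(k+1) if k even, 0 if k odd]. Integrating term-by-term (or equivalently evaluating the antiderivative F(x) = -x^3/3 + 2*x^2 - 3*x at the endpoints):
  F(1) − F(−1) = -4/3 − (16/3) = -20/3.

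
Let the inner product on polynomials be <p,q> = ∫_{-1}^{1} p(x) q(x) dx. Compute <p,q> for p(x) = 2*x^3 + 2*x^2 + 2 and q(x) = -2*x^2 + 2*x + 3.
<p,q> = 40/3

Expand the product: p(x)·q(x) = -4*x^5 + 10*x^3 + 2*x^2 + 4*x + 6.
∫_{-1}^{1} of each monomial x^k gives [2/(k+1) if k even, 0 if k odd]. Integrating term-by-term (or equivalently evaluating the antiderivative F(x) = -2*x^6/3 + 5*x^4/2 + 2*x^3/3 + 2*x^2 + 6*x at the endpoints):
  F(1) − F(−1) = 21/2 − (-17/6) = 40/3.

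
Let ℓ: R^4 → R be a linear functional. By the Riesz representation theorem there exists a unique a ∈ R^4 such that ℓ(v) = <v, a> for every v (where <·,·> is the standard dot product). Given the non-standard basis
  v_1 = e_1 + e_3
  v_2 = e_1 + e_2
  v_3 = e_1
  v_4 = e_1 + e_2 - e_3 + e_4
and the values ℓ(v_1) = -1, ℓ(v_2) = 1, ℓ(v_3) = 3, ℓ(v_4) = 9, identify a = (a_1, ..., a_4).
a = (3, -2, -4, 4)

Write a = (a_1, ..., a_4) in the standard basis. For each basis vector v_i, ℓ(v_i) = <v_i, a> is a linear equation in the a_j's. Collect the n equations into a matrix system V a = ℓ, where row i of V is v_i (expressed in the standard basis). Since V is invertible (lower-triangular with 1s on the diagonal, up to permutation), solve by back-substitution:
  V =
[[1, 0, 1, 0],
 [1, 1, 0, 0],
 [1, 0, 0, 0],
 [1, 1, -1, 1]]
  V a = (-1, 1, 3, 9)
Solving gives a = (3, -2, -4, 4).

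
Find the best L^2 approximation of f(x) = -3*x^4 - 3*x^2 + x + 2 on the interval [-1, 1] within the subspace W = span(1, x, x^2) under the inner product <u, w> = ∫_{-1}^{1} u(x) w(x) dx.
g(x) = -39*x^2/7 + x + 79/35

The best approximation g ∈ W is the orthogonal projection of f onto W. Writing g = a_0 + a_1 x + a_2 x^2, the coefficients solve the normal equations G · a = b where
  G_{ij} = <φ_i, φ_j> and b_i = <f, φ_i>, with φ_0 = 1, φ_1 = x, φ_2 = x^2.
G =
  [2, 0, 2/3]
  [0, 2/3, 0]
  [2/3, 0, 2/5],
b = (4/5, 2/3, -76/105).
Solving gives a_0 = 79/35, a_1 = 1, a_2 = -39/7, so
  g(x) = -39*x^2/7 + x + 79/35.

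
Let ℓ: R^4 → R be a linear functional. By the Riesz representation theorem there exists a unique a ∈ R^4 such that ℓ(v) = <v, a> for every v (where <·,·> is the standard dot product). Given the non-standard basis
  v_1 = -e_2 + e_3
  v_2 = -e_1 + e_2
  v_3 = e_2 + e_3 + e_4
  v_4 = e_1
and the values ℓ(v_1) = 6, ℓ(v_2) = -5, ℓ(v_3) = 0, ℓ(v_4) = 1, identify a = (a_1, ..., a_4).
a = (1, -4, 2, 2)

Write a = (a_1, ..., a_4) in the standard basis. For each basis vector v_i, ℓ(v_i) = <v_i, a> is a linear equation in the a_j's. Collect the n equations into a matrix system V a = ℓ, where row i of V is v_i (expressed in the standard basis). Since V is invertible (lower-triangular with 1s on the diagonal, up to permutation), solve by back-substitution:
  V =
[[0, -1, 1, 0],
 [-1, 1, 0, 0],
 [0, 1, 1, 1],
 [1, 0, 0, 0]]
  V a = (6, -5, 0, 1)
Solving gives a = (1, -4, 2, 2).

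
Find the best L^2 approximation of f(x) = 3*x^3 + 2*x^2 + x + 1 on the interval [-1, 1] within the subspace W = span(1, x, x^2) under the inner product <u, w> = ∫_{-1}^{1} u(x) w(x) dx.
g(x) = 2*x^2 + 14*x/5 + 1

The best approximation g ∈ W is the orthogonal projection of f onto W. Writing g = a_0 + a_1 x + a_2 x^2, the coefficients solve the normal equations G · a = b where
  G_{ij} = <φ_i, φ_j> and b_i = <f, φ_i>, with φ_0 = 1, φ_1 = x, φ_2 = x^2.
G =
  [2, 0, 2/3]
  [0, 2/3, 0]
  [2/3, 0, 2/5],
b = (10/3, 28/15, 22/15).
Solving gives a_0 = 1, a_1 = 14/5, a_2 = 2, so
  g(x) = 2*x^2 + 14*x/5 + 1.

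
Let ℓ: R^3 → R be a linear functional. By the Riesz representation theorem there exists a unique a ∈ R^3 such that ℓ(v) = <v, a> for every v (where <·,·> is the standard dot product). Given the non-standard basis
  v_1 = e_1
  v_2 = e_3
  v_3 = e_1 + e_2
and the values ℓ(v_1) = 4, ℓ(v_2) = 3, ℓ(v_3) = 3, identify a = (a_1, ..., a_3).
a = (4, -1, 3)

Write a = (a_1, ..., a_3) in the standard basis. For each basis vector v_i, ℓ(v_i) = <v_i, a> is a linear equation in the a_j's. Collect the n equations into a matrix system V a = ℓ, where row i of V is v_i (expressed in the standard basis). Since V is invertible (lower-triangular with 1s on the diagonal, up to permutation), solve by back-substitution:
  V =
[[1, 0, 0],
 [0, 0, 1],
 [1, 1, 0]]
  V a = (4, 3, 3)
Solving gives a = (4, -1, 3).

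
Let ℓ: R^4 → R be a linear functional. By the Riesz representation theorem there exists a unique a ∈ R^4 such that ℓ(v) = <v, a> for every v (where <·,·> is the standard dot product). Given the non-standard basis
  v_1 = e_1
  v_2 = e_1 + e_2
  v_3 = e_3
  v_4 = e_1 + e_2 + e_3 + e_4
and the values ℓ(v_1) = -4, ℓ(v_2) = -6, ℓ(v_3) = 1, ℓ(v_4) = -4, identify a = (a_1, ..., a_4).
a = (-4, -2, 1, 1)

Write a = (a_1, ..., a_4) in the standard basis. For each basis vector v_i, ℓ(v_i) = <v_i, a> is a linear equation in the a_j's. Collect the n equations into a matrix system V a = ℓ, where row i of V is v_i (expressed in the standard basis). Since V is invertible (lower-triangular with 1s on the diagonal, up to permutation), solve by back-substitution:
  V =
[[1, 0, 0, 0],
 [1, 1, 0, 0],
 [0, 0, 1, 0],
 [1, 1, 1, 1]]
  V a = (-4, -6, 1, -4)
Solving gives a = (-4, -2, 1, 1).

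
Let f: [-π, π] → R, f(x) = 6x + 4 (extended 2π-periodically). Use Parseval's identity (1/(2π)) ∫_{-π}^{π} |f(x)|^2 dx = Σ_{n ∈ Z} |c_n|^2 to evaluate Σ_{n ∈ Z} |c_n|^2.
Σ |c_n|^2 = 12π^2 + 16

Expand and integrate term by term over [-π, π]:
  ∫ (6x)^2 dx = 36·(2π^3/3); ∫ 2·6·(4)·x dx = 0 (odd integrand); ∫ 4^2 dx = 16·2π.
So (1/(2π)) ∫_{-π}^{π} (6x + 4)^2 dx = 36π^2/3 + 16 = 12π^2 + 16.
Parseval ⇒ Σ |c_n|^2 = 12π^2 + 16.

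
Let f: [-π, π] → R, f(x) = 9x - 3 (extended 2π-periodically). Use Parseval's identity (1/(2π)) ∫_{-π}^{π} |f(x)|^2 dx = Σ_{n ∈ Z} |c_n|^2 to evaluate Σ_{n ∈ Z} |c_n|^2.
Σ |c_n|^2 = 27π^2 + 9

Expand and integrate term by term over [-π, π]:
  ∫ (9x)^2 dx = 81·(2π^3/3); ∫ 2·9·(-3)·x dx = 0 (odd integrand); ∫ (-3)^2 dx = 9·2π.
So (1/(2π)) ∫_{-π}^{π} (9x - 3)^2 dx = 81π^2/3 + 9 = 27π^2 + 9.
Parseval ⇒ Σ |c_n|^2 = 27π^2 + 9.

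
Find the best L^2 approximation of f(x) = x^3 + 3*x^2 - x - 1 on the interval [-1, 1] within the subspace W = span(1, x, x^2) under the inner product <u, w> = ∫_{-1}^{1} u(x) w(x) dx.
g(x) = 3*x^2 - 2*x/5 - 1

The best approximation g ∈ W is the orthogonal projection of f onto W. Writing g = a_0 + a_1 x + a_2 x^2, the coefficients solve the normal equations G · a = b where
  G_{ij} = <φ_i, φ_j> and b_i = <f, φ_i>, with φ_0 = 1, φ_1 = x, φ_2 = x^2.
G =
  [2, 0, 2/3]
  [0, 2/3, 0]
  [2/3, 0, 2/5],
b = (0, -4/15, 8/15).
Solving gives a_0 = -1, a_1 = -2/5, a_2 = 3, so
  g(x) = 3*x^2 - 2*x/5 - 1.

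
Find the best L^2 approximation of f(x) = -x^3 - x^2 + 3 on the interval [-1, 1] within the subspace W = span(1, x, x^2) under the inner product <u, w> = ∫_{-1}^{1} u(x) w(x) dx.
g(x) = -x^2 - 3*x/5 + 3

The best approximation g ∈ W is the orthogonal projection of f onto W. Writing g = a_0 + a_1 x + a_2 x^2, the coefficients solve the normal equations G · a = b where
  G_{ij} = <φ_i, φ_j> and b_i = <f, φ_i>, with φ_0 = 1, φ_1 = x, φ_2 = x^2.
G =
  [2, 0, 2/3]
  [0, 2/3, 0]
  [2/3, 0, 2/5],
b = (16/3, -2/5, 8/5).
Solving gives a_0 = 3, a_1 = -3/5, a_2 = -1, so
  g(x) = -x^2 - 3*x/5 + 3.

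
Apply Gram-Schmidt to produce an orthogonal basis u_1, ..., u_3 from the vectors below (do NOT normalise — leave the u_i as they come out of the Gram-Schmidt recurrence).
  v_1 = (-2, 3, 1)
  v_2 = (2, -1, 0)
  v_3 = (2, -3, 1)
Orthogonal basis:
  u_1 = (-2, 3, 1)
  u_2 = (1, 1/2, 1/2)
  u_3 = (-8/21, -16/21, 32/21)

Apply the Gram-Schmidt recurrence
  u_1 = v_1
  u_i = v_i − Σ_{j<i} ((v_i · u_j) / (u_j · u_j)) · u_j.

Step by step this gives:
  u_1 = (-2, 3, 1)
  u_2 = (1, 1/2, 1/2)
  u_3 = (-8/21, -16/21, 32/21)

Orthogonality check:
  u_2 · u_1 = 0 (should be 0)
  u_3 · u_1 = 0 (should be 0)
  u_3 · u_2 = 0 (should be 0)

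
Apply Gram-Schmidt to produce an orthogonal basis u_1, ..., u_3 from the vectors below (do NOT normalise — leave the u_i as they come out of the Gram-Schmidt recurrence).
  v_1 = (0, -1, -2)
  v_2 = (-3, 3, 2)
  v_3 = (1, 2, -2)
Orthogonal basis:
  u_1 = (0, -1, -2)
  u_2 = (-3, 8/5, -4/5)
  u_3 = (88/61, 132/61, -66/61)

Apply the Gram-Schmidt recurrence
  u_1 = v_1
  u_i = v_i − Σ_{j<i} ((v_i · u_j) / (u_j · u_j)) · u_j.

Step by step this gives:
  u_1 = (0, -1, -2)
  u_2 = (-3, 8/5, -4/5)
  u_3 = (88/61, 132/61, -66/61)

Orthogonality check:
  u_2 · u_1 = 0 (should be 0)
  u_3 · u_1 = 0 (should be 0)
  u_3 · u_2 = 0 (should be 0)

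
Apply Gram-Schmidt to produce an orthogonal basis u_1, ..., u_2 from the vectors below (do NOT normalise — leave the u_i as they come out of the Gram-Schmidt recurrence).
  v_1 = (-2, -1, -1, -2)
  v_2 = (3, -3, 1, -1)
Orthogonal basis:
  u_1 = (-2, -1, -1, -2)
  u_2 = (13/5, -16/5, 4/5, -7/5)

Apply the Gram-Schmidt recurrence
  u_1 = v_1
  u_i = v_i − Σ_{j<i} ((v_i · u_j) / (u_j · u_j)) · u_j.

Step by step this gives:
  u_1 = (-2, -1, -1, -2)
  u_2 = (13/5, -16/5, 4/5, -7/5)

Orthogonality check:
  u_2 · u_1 = 0 (should be 0)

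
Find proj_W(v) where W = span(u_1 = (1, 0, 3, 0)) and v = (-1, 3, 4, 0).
proj_W(v) = (11/10, 0, 33/10, 0)

Set up U = [u_1 | ... | u_1] ∈ R^(4×1). The projector onto W = col(U) is P = U (U^T U)^(-1) U^T.
Compute U^T U =
  [10],
and U^T v = (11).
Solve U^T U · c = U^T v for the coefficients: c = (11/10). The projection is proj_W(v) = U c.
Check: (v - proj_W(v)) · u_1 = 0  (should be 0).
Result: proj_W(v) = (11/10, 0, 33/10, 0).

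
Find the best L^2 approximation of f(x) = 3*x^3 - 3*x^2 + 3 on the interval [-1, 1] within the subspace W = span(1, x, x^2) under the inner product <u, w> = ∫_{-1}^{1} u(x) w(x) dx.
g(x) = -3*x^2 + 9*x/5 + 3

The best approximation g ∈ W is the orthogonal projection of f onto W. Writing g = a_0 + a_1 x + a_2 x^2, the coefficients solve the normal equations G · a = b where
  G_{ij} = <φ_i, φ_j> and b_i = <f, φ_i>, with φ_0 = 1, φ_1 = x, φ_2 = x^2.
G =
  [2, 0, 2/3]
  [0, 2/3, 0]
  [2/3, 0, 2/5],
b = (4, 6/5, 4/5).
Solving gives a_0 = 3, a_1 = 9/5, a_2 = -3, so
  g(x) = -3*x^2 + 9*x/5 + 3.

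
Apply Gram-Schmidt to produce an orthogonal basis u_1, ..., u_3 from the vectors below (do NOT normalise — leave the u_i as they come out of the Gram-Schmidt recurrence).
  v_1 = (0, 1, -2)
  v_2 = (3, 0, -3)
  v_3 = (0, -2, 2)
Orthogonal basis:
  u_1 = (0, 1, -2)
  u_2 = (3, -6/5, -3/5)
  u_3 = (-1/3, -2/3, -1/3)

Apply the Gram-Schmidt recurrence
  u_1 = v_1
  u_i = v_i − Σ_{j<i} ((v_i · u_j) / (u_j · u_j)) · u_j.

Step by step this gives:
  u_1 = (0, 1, -2)
  u_2 = (3, -6/5, -3/5)
  u_3 = (-1/3, -2/3, -1/3)

Orthogonality check:
  u_2 · u_1 = 0 (should be 0)
  u_3 · u_1 = 0 (should be 0)
  u_3 · u_2 = 0 (should be 0)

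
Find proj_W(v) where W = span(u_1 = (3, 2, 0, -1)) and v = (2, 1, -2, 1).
proj_W(v) = (3/2, 1, 0, -1/2)

Set up U = [u_1 | ... | u_1] ∈ R^(4×1). The projector onto W = col(U) is P = U (U^T U)^(-1) U^T.
Compute U^T U =
  [14],
and U^T v = (7).
Solve U^T U · c = U^T v for the coefficients: c = (1/2). The projection is proj_W(v) = U c.
Check: (v - proj_W(v)) · u_1 = 0  (should be 0).
Result: proj_W(v) = (3/2, 1, 0, -1/2).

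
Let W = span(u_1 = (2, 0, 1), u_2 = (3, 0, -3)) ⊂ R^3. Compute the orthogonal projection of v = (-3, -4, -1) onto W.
proj_W(v) = (-3, 0, -1)

Set up U = [u_1 | ... | u_2] ∈ R^(3×2). The projector onto W = col(U) is P = U (U^T U)^(-1) U^T.
Compute U^T U =
  [5, 3]
  [3, 18],
and U^T v = (-7, -6).
Solve U^T U · c = U^T v for the coefficients: c = (-4/3, -1/9). The projection is proj_W(v) = U c.
Check: (v - proj_W(v)) · u_1 = 0  (should be 0).
Check: (v - proj_W(v)) · u_2 = 0  (should be 0).
Result: proj_W(v) = (-3, 0, -1).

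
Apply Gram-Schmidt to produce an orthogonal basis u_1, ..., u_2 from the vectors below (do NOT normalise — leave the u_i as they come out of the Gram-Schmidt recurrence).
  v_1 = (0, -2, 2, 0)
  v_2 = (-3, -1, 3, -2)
Orthogonal basis:
  u_1 = (0, -2, 2, 0)
  u_2 = (-3, 1, 1, -2)

Apply the Gram-Schmidt recurrence
  u_1 = v_1
  u_i = v_i − Σ_{j<i} ((v_i · u_j) / (u_j · u_j)) · u_j.

Step by step this gives:
  u_1 = (0, -2, 2, 0)
  u_2 = (-3, 1, 1, -2)

Orthogonality check:
  u_2 · u_1 = 0 (should be 0)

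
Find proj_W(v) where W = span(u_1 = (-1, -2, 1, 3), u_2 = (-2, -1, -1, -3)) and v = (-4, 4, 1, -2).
proj_W(v) = (-3/7, 3/7, -6/7, -18/7)

Set up U = [u_1 | ... | u_2] ∈ R^(4×2). The projector onto W = col(U) is P = U (U^T U)^(-1) U^T.
Compute U^T U =
  [15, -6]
  [-6, 15],
and U^T v = (-9, 9).
Solve U^T U · c = U^T v for the coefficients: c = (-3/7, 3/7). The projection is proj_W(v) = U c.
Check: (v - proj_W(v)) · u_1 = 0  (should be 0).
Check: (v - proj_W(v)) · u_2 = 0  (should be 0).
Result: proj_W(v) = (-3/7, 3/7, -6/7, -18/7).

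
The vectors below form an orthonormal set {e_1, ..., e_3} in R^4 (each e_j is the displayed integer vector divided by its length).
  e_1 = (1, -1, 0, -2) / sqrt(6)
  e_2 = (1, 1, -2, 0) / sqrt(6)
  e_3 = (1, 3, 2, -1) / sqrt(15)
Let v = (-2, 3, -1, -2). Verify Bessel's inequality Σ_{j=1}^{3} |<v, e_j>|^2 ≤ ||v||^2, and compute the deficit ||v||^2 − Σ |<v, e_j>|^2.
Σ |<v, e_j>|^2 = 74/15; ||v||^2 = 18; deficit = 196/15

Write each e_j = u_j / sqrt(<u_j, u_j>) where u_j is the displayed integer vector. Then <v, e_j> = <v, u_j> / sqrt(<u_j, u_j>), so |<v, e_j>|^2 = <v, u_j>^2 / <u_j, u_j>.
Coefficients: <v, e_1> = -1/sqrt(6), <v, e_2> = 3/sqrt(6), <v, e_3> = 7/sqrt(15).
Square and sum: Σ |<v, e_j>|^2 = 74/15.
Compute ||v||^2 = v·v = 18.
Deficit = 18 − 74/15 = 196/15 ≥ 0, confirming Bessel's inequality. (The deficit equals ||v − Σ <v,e_j> e_j||^2, the squared distance from v to span{e_j}.)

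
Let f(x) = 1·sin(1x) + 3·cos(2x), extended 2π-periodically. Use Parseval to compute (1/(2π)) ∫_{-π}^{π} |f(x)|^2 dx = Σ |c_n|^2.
Σ |c_n|^2 = 5

Expand |f|^2 and use orthogonality of {sin(nx), cos(mx)} on [-π, π]:
  ∫_{-π}^{π} sin(nx)^2 dx = π, ∫ cos(mx)^2 dx = π, and cross terms integrate to 0.
So ∫_{-π}^{π} f(x)^2 dx = 1^2 · π + 3^2 · π = (1 + 9)π.
Divide by 2π: (1 + 9)/2 = 5.
By Parseval, this equals Σ |c_n|^2.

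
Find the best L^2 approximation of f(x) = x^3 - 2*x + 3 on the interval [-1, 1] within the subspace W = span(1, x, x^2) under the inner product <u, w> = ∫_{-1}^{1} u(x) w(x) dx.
g(x) = 3 - 7*x/5

The best approximation g ∈ W is the orthogonal projection of f onto W. Writing g = a_0 + a_1 x + a_2 x^2, the coefficients solve the normal equations G · a = b where
  G_{ij} = <φ_i, φ_j> and b_i = <f, φ_i>, with φ_0 = 1, φ_1 = x, φ_2 = x^2.
G =
  [2, 0, 2/3]
  [0, 2/3, 0]
  [2/3, 0, 2/5],
b = (6, -14/15, 2).
Solving gives a_0 = 3, a_1 = -7/5, a_2 = 0, so
  g(x) = 3 - 7*x/5.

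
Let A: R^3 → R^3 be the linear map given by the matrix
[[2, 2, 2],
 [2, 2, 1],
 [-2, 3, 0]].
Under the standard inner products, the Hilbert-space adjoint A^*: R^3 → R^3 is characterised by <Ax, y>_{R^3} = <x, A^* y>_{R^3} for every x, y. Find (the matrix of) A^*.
A^* = A^T =
[[2, 2, -2],
 [2, 2, 3],
 [2, 1, 0]]

For real matrices with standard dot products, the defining identity <Ax, y> = <x, A^* y> gives (Ax)^T y = x^T (A^*) y, i.e. x^T A^T y = x^T (A^*) y. Since this holds for all x, y, we must have A^* = A^T. Therefore
A^* =
[[2, 2, -2],
 [2, 2, 3],
 [2, 1, 0]].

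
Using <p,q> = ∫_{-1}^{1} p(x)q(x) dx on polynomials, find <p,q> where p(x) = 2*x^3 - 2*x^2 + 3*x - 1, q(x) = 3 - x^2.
<p,q> = -128/15

Expand the product: p(x)·q(x) = -2*x^5 + 2*x^4 + 3*x^3 - 5*x^2 + 9*x - 3.
∫_{-1}^{1} of each monomial x^k gives [2/(k+1) if k even, 0 if k odd]. Integrating term-by-term (or equivalently evaluating the antiderivative F(x) = -x^6/3 + 2*x^5/5 + 3*x^4/4 - 5*x^3/3 + 9*x^2/2 - 3*x at the endpoints):
  F(1) − F(−1) = 13/20 − (551/60) = -128/15.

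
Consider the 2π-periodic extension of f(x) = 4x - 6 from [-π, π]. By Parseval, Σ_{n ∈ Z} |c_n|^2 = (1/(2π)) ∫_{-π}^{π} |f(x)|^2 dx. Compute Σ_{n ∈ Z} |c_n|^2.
Σ |c_n|^2 = 16π^2/3 + 36

Expand and integrate term by term over [-π, π]:
  ∫ (4x)^2 dx = 16·(2π^3/3); ∫ 2·4·(-6)·x dx = 0 (odd integrand); ∫ (-6)^2 dx = 36·2π.
So (1/(2π)) ∫_{-π}^{π} (4x - 6)^2 dx = 16π^2/3 + 36 = 16π^2/3 + 36.
Parseval ⇒ Σ |c_n|^2 = 16π^2/3 + 36.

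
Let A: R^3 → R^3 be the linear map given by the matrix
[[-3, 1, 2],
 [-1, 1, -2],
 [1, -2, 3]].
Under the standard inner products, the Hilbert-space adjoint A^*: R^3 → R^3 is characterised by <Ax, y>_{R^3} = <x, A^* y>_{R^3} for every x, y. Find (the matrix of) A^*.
A^* = A^T =
[[-3, -1, 1],
 [1, 1, -2],
 [2, -2, 3]]

For real matrices with standard dot products, the defining identity <Ax, y> = <x, A^* y> gives (Ax)^T y = x^T (A^*) y, i.e. x^T A^T y = x^T (A^*) y. Since this holds for all x, y, we must have A^* = A^T. Therefore
A^* =
[[-3, -1, 1],
 [1, 1, -2],
 [2, -2, 3]].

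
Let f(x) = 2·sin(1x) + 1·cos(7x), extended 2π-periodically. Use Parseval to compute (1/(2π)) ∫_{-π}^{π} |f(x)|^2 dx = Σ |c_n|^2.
Σ |c_n|^2 = 5/2

Expand |f|^2 and use orthogonality of {sin(nx), cos(mx)} on [-π, π]:
  ∫_{-π}^{π} sin(nx)^2 dx = π, ∫ cos(mx)^2 dx = π, and cross terms integrate to 0.
So ∫_{-π}^{π} f(x)^2 dx = 2^2 · π + 1^2 · π = (4 + 1)π.
Divide by 2π: (4 + 1)/2 = 5/2.
By Parseval, this equals Σ |c_n|^2.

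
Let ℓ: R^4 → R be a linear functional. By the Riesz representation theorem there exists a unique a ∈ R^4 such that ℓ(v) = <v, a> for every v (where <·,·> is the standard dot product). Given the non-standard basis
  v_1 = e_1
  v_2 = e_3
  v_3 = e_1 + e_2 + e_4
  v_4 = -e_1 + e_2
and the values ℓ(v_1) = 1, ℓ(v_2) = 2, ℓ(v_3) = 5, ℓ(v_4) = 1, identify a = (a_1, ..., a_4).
a = (1, 2, 2, 2)

Write a = (a_1, ..., a_4) in the standard basis. For each basis vector v_i, ℓ(v_i) = <v_i, a> is a linear equation in the a_j's. Collect the n equations into a matrix system V a = ℓ, where row i of V is v_i (expressed in the standard basis). Since V is invertible (lower-triangular with 1s on the diagonal, up to permutation), solve by back-substitution:
  V =
[[1, 0, 0, 0],
 [0, 0, 1, 0],
 [1, 1, 0, 1],
 [-1, 1, 0, 0]]
  V a = (1, 2, 5, 1)
Solving gives a = (1, 2, 2, 2).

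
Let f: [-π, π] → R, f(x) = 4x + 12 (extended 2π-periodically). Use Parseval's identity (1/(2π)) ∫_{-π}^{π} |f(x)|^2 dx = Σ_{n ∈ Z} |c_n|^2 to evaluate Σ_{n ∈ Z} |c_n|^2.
Σ |c_n|^2 = 16π^2/3 + 144

Expand and integrate term by term over [-π, π]:
  ∫ (4x)^2 dx = 16·(2π^3/3); ∫ 2·4·(12)·x dx = 0 (odd integrand); ∫ 12^2 dx = 144·2π.
So (1/(2π)) ∫_{-π}^{π} (4x + 12)^2 dx = 16π^2/3 + 144 = 16π^2/3 + 144.
Parseval ⇒ Σ |c_n|^2 = 16π^2/3 + 144.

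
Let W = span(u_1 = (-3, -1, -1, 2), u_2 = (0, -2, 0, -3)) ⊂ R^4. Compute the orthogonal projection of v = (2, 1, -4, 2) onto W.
proj_W(v) = (57/179, 251/179, 19/179, 310/179)

Set up U = [u_1 | ... | u_2] ∈ R^(4×2). The projector onto W = col(U) is P = U (U^T U)^(-1) U^T.
Compute U^T U =
  [15, -4]
  [-4, 13],
and U^T v = (1, -8).
Solve U^T U · c = U^T v for the coefficients: c = (-19/179, -116/179). The projection is proj_W(v) = U c.
Check: (v - proj_W(v)) · u_1 = 0  (should be 0).
Check: (v - proj_W(v)) · u_2 = 0  (should be 0).
Result: proj_W(v) = (57/179, 251/179, 19/179, 310/179).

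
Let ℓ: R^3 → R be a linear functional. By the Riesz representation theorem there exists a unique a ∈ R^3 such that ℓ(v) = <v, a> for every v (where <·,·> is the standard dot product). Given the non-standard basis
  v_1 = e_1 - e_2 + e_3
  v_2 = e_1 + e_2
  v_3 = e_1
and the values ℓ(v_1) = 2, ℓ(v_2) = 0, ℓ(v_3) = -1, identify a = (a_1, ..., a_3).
a = (-1, 1, 4)

Write a = (a_1, ..., a_3) in the standard basis. For each basis vector v_i, ℓ(v_i) = <v_i, a> is a linear equation in the a_j's. Collect the n equations into a matrix system V a = ℓ, where row i of V is v_i (expressed in the standard basis). Since V is invertible (lower-triangular with 1s on the diagonal, up to permutation), solve by back-substitution:
  V =
[[1, -1, 1],
 [1, 1, 0],
 [1, 0, 0]]
  V a = (2, 0, -1)
Solving gives a = (-1, 1, 4).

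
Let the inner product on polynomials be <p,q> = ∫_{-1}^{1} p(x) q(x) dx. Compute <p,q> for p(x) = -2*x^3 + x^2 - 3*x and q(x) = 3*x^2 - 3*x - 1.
<p,q> = 134/15

Expand the product: p(x)·q(x) = -6*x^5 + 9*x^4 - 10*x^3 + 8*x^2 + 3*x.
∫_{-1}^{1} of each monomial x^k gives [2/(k+1) if k even, 0 if k odd]. Integrating term-by-term (or equivalently evaluating the antiderivative F(x) = -x^6 + 9*x^5/5 - 5*x^4/2 + 8*x^3/3 + 3*x^2/2 at the endpoints):
  F(1) − F(−1) = 37/15 − (-97/15) = 134/15.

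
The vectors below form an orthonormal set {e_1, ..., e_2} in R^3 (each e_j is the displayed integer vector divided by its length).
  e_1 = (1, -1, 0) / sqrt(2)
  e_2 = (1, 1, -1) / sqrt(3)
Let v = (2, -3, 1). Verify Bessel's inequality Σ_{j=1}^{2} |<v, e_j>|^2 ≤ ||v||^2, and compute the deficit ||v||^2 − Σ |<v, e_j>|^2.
Σ |<v, e_j>|^2 = 83/6; ||v||^2 = 14; deficit = 1/6

Write each e_j = u_j / sqrt(<u_j, u_j>) where u_j is the displayed integer vector. Then <v, e_j> = <v, u_j> / sqrt(<u_j, u_j>), so |<v, e_j>|^2 = <v, u_j>^2 / <u_j, u_j>.
Coefficients: <v, e_1> = 5/sqrt(2), <v, e_2> = -2/sqrt(3).
Square and sum: Σ |<v, e_j>|^2 = 83/6.
Compute ||v||^2 = v·v = 14.
Deficit = 14 − 83/6 = 1/6 ≥ 0, confirming Bessel's inequality. (The deficit equals ||v − Σ <v,e_j> e_j||^2, the squared distance from v to span{e_j}.)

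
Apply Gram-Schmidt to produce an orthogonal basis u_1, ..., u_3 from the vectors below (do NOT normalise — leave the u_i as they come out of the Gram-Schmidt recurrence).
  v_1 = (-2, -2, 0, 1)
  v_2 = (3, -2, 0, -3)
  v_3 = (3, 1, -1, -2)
Orthogonal basis:
  u_1 = (-2, -2, 0, 1)
  u_2 = (17/9, -28/9, 0, -22/9)
  u_3 = (8/173, -3/173, -1, 10/173)

Apply the Gram-Schmidt recurrence
  u_1 = v_1
  u_i = v_i − Σ_{j<i} ((v_i · u_j) / (u_j · u_j)) · u_j.

Step by step this gives:
  u_1 = (-2, -2, 0, 1)
  u_2 = (17/9, -28/9, 0, -22/9)
  u_3 = (8/173, -3/173, -1, 10/173)

Orthogonality check:
  u_2 · u_1 = 0 (should be 0)
  u_3 · u_1 = 0 (should be 0)
  u_3 · u_2 = 0 (should be 0)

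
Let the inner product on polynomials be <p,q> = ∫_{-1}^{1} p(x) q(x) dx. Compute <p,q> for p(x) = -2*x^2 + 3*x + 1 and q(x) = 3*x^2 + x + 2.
<p,q> = 44/15

Expand the product: p(x)·q(x) = -6*x^4 + 7*x^3 + 2*x^2 + 7*x + 2.
∫_{-1}^{1} of each monomial x^k gives [2/(k+1) if k even, 0 if k odd]. Integrating term-by-term (or equivalently evaluating the antiderivative F(x) = -6*x^5/5 + 7*x^4/4 + 2*x^3/3 + 7*x^2/2 + 2*x at the endpoints):
  F(1) − F(−1) = 403/60 − (227/60) = 44/15.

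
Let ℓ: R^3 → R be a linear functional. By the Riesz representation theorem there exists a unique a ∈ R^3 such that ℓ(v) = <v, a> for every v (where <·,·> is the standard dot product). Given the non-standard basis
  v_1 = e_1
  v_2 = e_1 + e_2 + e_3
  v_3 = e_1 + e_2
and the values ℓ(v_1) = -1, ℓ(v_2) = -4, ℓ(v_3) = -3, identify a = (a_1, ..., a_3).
a = (-1, -2, -1)

Write a = (a_1, ..., a_3) in the standard basis. For each basis vector v_i, ℓ(v_i) = <v_i, a> is a linear equation in the a_j's. Collect the n equations into a matrix system V a = ℓ, where row i of V is v_i (expressed in the standard basis). Since V is invertible (lower-triangular with 1s on the diagonal, up to permutation), solve by back-substitution:
  V =
[[1, 0, 0],
 [1, 1, 1],
 [1, 1, 0]]
  V a = (-1, -4, -3)
Solving gives a = (-1, -2, -1).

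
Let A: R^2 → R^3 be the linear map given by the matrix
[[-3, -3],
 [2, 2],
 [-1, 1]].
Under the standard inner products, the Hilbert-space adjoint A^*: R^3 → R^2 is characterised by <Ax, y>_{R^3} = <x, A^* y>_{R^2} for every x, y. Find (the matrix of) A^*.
A^* = A^T =
[[-3, 2, -1],
 [-3, 2, 1]]

For real matrices with standard dot products, the defining identity <Ax, y> = <x, A^* y> gives (Ax)^T y = x^T (A^*) y, i.e. x^T A^T y = x^T (A^*) y. Since this holds for all x, y, we must have A^* = A^T. Therefore
A^* =
[[-3, 2, -1],
 [-3, 2, 1]].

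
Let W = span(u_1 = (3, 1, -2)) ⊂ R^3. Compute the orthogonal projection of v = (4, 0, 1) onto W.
proj_W(v) = (15/7, 5/7, -10/7)

Set up U = [u_1 | ... | u_1] ∈ R^(3×1). The projector onto W = col(U) is P = U (U^T U)^(-1) U^T.
Compute U^T U =
  [14],
and U^T v = (10).
Solve U^T U · c = U^T v for the coefficients: c = (5/7). The projection is proj_W(v) = U c.
Check: (v - proj_W(v)) · u_1 = 0  (should be 0).
Result: proj_W(v) = (15/7, 5/7, -10/7).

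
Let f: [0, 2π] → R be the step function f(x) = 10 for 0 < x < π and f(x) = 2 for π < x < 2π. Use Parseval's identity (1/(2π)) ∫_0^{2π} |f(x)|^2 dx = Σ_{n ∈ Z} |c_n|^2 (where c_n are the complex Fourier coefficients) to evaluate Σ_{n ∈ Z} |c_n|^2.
Σ |c_n|^2 = 52

Parseval equates the L^2 energy of f (normalised by 1/(2π)) with the ℓ^2 sum of its Fourier coefficients: (1/(2π)) ∫_0^{2π} |f|^2 = Σ |c_n|^2.
Compute the left side: (1/(2π)) [∫_0^π 10^2 dx + ∫_π^{2π} 2^2 dx] = (1/(2π)) · (100π + 4π) = (100 + 4)/2 = 52.
So Σ_{n ∈ Z} |c_n|^2 = 52.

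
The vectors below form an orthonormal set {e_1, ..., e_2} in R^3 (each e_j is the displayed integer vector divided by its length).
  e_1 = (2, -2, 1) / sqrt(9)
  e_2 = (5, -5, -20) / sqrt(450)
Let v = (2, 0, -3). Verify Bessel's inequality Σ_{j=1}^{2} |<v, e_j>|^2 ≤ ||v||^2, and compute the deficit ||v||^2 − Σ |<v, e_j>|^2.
Σ |<v, e_j>|^2 = 11; ||v||^2 = 13; deficit = 2

Write each e_j = u_j / sqrt(<u_j, u_j>) where u_j is the displayed integer vector. Then <v, e_j> = <v, u_j> / sqrt(<u_j, u_j>), so |<v, e_j>|^2 = <v, u_j>^2 / <u_j, u_j>.
Coefficients: <v, e_1> = 1/sqrt(9), <v, e_2> = 70/sqrt(450).
Square and sum: Σ |<v, e_j>|^2 = 11.
Compute ||v||^2 = v·v = 13.
Deficit = 13 − 11 = 2 ≥ 0, confirming Bessel's inequality. (The deficit equals ||v − Σ <v,e_j> e_j||^2, the squared distance from v to span{e_j}.)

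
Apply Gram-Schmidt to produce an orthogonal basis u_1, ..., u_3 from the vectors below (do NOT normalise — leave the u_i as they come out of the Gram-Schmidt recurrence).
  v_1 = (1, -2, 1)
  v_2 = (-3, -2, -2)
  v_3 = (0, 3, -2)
Orthogonal basis:
  u_1 = (1, -2, 1)
  u_2 = (-17/6, -7/3, -11/6)
  u_3 = (78/101, -13/101, -104/101)

Apply the Gram-Schmidt recurrence
  u_1 = v_1
  u_i = v_i − Σ_{j<i} ((v_i · u_j) / (u_j · u_j)) · u_j.

Step by step this gives:
  u_1 = (1, -2, 1)
  u_2 = (-17/6, -7/3, -11/6)
  u_3 = (78/101, -13/101, -104/101)

Orthogonality check:
  u_2 · u_1 = 0 (should be 0)
  u_3 · u_1 = 0 (should be 0)
  u_3 · u_2 = 0 (should be 0)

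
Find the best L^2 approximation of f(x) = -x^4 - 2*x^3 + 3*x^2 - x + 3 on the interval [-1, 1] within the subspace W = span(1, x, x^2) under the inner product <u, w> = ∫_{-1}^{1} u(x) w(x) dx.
g(x) = 15*x^2/7 - 11*x/5 + 108/35

The best approximation g ∈ W is the orthogonal projection of f onto W. Writing g = a_0 + a_1 x + a_2 x^2, the coefficients solve the normal equations G · a = b where
  G_{ij} = <φ_i, φ_j> and b_i = <f, φ_i>, with φ_0 = 1, φ_1 = x, φ_2 = x^2.
G =
  [2, 0, 2/3]
  [0, 2/3, 0]
  [2/3, 0, 2/5],
b = (38/5, -22/15, 102/35).
Solving gives a_0 = 108/35, a_1 = -11/5, a_2 = 15/7, so
  g(x) = 15*x^2/7 - 11*x/5 + 108/35.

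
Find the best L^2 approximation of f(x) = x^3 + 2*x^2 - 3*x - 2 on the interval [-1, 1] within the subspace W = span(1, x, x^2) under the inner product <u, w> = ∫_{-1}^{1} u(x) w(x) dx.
g(x) = 2*x^2 - 12*x/5 - 2

The best approximation g ∈ W is the orthogonal projection of f onto W. Writing g = a_0 + a_1 x + a_2 x^2, the coefficients solve the normal equations G · a = b where
  G_{ij} = <φ_i, φ_j> and b_i = <f, φ_i>, with φ_0 = 1, φ_1 = x, φ_2 = x^2.
G =
  [2, 0, 2/3]
  [0, 2/3, 0]
  [2/3, 0, 2/5],
b = (-8/3, -8/5, -8/15).
Solving gives a_0 = -2, a_1 = -12/5, a_2 = 2, so
  g(x) = 2*x^2 - 12*x/5 - 2.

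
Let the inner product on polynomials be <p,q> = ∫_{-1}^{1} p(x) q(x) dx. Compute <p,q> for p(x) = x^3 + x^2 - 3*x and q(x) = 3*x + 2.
<p,q> = -52/15

Expand the product: p(x)·q(x) = 3*x^4 + 5*x^3 - 7*x^2 - 6*x.
∫_{-1}^{1} of each monomial x^k gives [2/(k+1) if k even, 0 if k odd]. Integrating term-by-term (or equivalently evaluating the antiderivative F(x) = 3*x^5/5 + 5*x^4/4 - 7*x^3/3 - 3*x^2 at the endpoints):
  F(1) − F(−1) = -209/60 − (-1/60) = -52/15.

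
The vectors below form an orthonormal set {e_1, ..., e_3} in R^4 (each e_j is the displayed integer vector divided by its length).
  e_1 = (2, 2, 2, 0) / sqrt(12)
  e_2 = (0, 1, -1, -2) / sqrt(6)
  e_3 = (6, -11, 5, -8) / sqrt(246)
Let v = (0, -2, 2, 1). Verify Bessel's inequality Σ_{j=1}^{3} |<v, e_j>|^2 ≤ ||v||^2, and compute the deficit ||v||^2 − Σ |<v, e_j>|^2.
Σ |<v, e_j>|^2 = 342/41; ||v||^2 = 9; deficit = 27/41

Write each e_j = u_j / sqrt(<u_j, u_j>) where u_j is the displayed integer vector. Then <v, e_j> = <v, u_j> / sqrt(<u_j, u_j>), so |<v, e_j>|^2 = <v, u_j>^2 / <u_j, u_j>.
Coefficients: <v, e_1> = 0/sqrt(12), <v, e_2> = -6/sqrt(6), <v, e_3> = 24/sqrt(246).
Square and sum: Σ |<v, e_j>|^2 = 342/41.
Compute ||v||^2 = v·v = 9.
Deficit = 9 − 342/41 = 27/41 ≥ 0, confirming Bessel's inequality. (The deficit equals ||v − Σ <v,e_j> e_j||^2, the squared distance from v to span{e_j}.)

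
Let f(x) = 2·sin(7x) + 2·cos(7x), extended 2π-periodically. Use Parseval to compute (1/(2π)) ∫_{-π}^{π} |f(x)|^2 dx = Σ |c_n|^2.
Σ |c_n|^2 = 4

Expand |f|^2 and use orthogonality of {sin(nx), cos(mx)} on [-π, π]:
  ∫_{-π}^{π} sin(nx)^2 dx = π, ∫ cos(mx)^2 dx = π, and cross terms integrate to 0.
So ∫_{-π}^{π} f(x)^2 dx = 2^2 · π + 2^2 · π = (4 + 4)π.
Divide by 2π: (4 + 4)/2 = 4.
By Parseval, this equals Σ |c_n|^2.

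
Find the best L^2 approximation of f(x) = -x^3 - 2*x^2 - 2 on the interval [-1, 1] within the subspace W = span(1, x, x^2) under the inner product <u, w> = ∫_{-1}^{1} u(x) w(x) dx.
g(x) = -2*x^2 - 3*x/5 - 2

The best approximation g ∈ W is the orthogonal projection of f onto W. Writing g = a_0 + a_1 x + a_2 x^2, the coefficients solve the normal equations G · a = b where
  G_{ij} = <φ_i, φ_j> and b_i = <f, φ_i>, with φ_0 = 1, φ_1 = x, φ_2 = x^2.
G =
  [2, 0, 2/3]
  [0, 2/3, 0]
  [2/3, 0, 2/5],
b = (-16/3, -2/5, -32/15).
Solving gives a_0 = -2, a_1 = -3/5, a_2 = -2, so
  g(x) = -2*x^2 - 3*x/5 - 2.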